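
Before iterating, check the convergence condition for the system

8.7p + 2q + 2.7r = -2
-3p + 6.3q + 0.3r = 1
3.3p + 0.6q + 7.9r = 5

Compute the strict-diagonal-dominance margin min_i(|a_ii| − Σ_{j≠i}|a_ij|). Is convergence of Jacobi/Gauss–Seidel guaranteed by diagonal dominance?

row 1: |8.7| − (2+2.7) = 4
row 2: |6.3| − (3+0.3) = 3
row 3: |7.9| − (3.3+0.6) = 4
minimum over rows = 3 → strictly diagonally dominant (convergence guaranteed)

3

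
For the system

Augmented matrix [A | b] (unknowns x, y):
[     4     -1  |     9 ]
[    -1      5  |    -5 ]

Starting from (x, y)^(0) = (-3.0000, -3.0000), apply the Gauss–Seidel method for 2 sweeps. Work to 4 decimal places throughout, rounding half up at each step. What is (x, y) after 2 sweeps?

Iteration 1:
  x = (9 - (-1)·-3.0000) / (4) = 1.5000
  y = (-5 - (-1)·1.5000) / (5) = -0.7000
Iteration 2:
  x = (9 - (-1)·-0.7000) / (4) = 2.0750
  y = (-5 - (-1)·2.0750) / (5) = -0.5850

(2.0750, -0.5850)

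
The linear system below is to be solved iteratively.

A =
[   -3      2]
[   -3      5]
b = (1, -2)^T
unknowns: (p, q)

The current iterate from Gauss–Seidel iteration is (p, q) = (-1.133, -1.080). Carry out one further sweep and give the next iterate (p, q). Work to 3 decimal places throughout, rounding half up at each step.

(-1.053, -1.032)

One sweep:
  p = (1 - (2)·-1.080) / (-3) = -1.053
  q = (-2 - (-3)·-1.053) / (5) = -1.032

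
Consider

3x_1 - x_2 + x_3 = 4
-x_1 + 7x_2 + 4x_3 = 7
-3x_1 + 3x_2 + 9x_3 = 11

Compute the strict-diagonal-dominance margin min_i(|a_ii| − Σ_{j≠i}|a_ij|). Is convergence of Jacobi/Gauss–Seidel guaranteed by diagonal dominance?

1

row 1: |3| − (1+1) = 1
row 2: |7| − (1+4) = 2
row 3: |9| − (3+3) = 3
minimum over rows = 1 → strictly diagonally dominant (convergence guaranteed)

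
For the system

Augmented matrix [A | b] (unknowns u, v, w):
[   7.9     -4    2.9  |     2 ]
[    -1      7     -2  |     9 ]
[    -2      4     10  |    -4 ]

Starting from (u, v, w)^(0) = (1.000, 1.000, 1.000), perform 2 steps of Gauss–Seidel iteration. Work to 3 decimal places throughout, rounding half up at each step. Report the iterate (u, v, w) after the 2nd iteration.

Iteration 1:
  u = (2 - (-4)·1.000 - (2.9)·1.000) / (7.9) = 0.392
  v = (9 - (-1)·0.392 - (-2)·1.000) / (7) = 1.627
  w = (-4 - (-2)·0.392 - (4)·1.627) / (10) = -0.972
Iteration 2:
  u = (2 - (-4)·1.627 - (2.9)·-0.972) / (7.9) = 1.434
  v = (9 - (-1)·1.434 - (-2)·-0.972) / (7) = 1.213
  w = (-4 - (-2)·1.434 - (4)·1.213) / (10) = -0.598

(1.434, 1.213, -0.598)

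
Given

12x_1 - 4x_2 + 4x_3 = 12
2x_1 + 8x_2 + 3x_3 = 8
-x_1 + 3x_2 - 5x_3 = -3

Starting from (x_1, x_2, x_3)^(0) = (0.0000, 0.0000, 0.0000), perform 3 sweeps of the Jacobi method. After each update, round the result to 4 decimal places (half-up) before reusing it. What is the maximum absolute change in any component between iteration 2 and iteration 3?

Iteration 1:
  x_1 = (12 - (-4)·0.0000 - (4)·0.0000) / (12) = 1.0000
  x_2 = (8 - (2)·0.0000 - (3)·0.0000) / (8) = 1.0000
  x_3 = (-3 - (-1)·0.0000 - (3)·0.0000) / (-5) = 0.6000
Iteration 2:
  x_1 = (12 - (-4)·1.0000 - (4)·0.6000) / (12) = 1.1333
  x_2 = (8 - (2)·1.0000 - (3)·0.6000) / (8) = 0.5250
  x_3 = (-3 - (-1)·1.0000 - (3)·1.0000) / (-5) = 1.0000
Iteration 3:
  x_1 = (12 - (-4)·0.5250 - (4)·1.0000) / (12) = 0.8417
  x_2 = (8 - (2)·1.1333 - (3)·1.0000) / (8) = 0.3417
  x_3 = (-3 - (-1)·1.1333 - (3)·0.5250) / (-5) = 0.6883
Change: (-0.2916, -0.1833, -0.3117) → max |·| = 0.3117

0.3117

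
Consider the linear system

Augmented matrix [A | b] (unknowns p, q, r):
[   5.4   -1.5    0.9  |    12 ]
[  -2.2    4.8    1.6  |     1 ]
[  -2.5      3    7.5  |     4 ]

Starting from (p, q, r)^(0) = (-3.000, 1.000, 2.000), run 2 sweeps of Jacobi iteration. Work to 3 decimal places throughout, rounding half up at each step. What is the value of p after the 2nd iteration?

Iteration 1:
  p = (12 - (-1.5)·1.000 - (0.9)·2.000) / (5.4) = 2.167
  q = (1 - (-2.2)·-3.000 - (1.6)·2.000) / (4.8) = -1.833
  r = (4 - (-2.5)·-3.000 - (3)·1.000) / (7.5) = -0.867
Iteration 2:
  p = (12 - (-1.5)·-1.833 - (0.9)·-0.867) / (5.4) = 1.858
  q = (1 - (-2.2)·2.167 - (1.6)·-0.867) / (4.8) = 1.491
  r = (4 - (-2.5)·2.167 - (3)·-1.833) / (7.5) = 1.989

1.858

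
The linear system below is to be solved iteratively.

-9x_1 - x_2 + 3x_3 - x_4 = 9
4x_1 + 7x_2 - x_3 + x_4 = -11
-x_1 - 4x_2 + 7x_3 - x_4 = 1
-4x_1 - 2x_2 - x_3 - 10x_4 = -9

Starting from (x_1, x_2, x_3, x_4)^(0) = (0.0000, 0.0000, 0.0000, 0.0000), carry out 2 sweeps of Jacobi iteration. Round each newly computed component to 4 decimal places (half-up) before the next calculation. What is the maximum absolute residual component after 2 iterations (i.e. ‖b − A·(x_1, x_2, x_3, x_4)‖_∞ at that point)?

Iteration 1:
  x_1 = (9 - (-1)·0.0000 - (3)·0.0000 - (-1)·0.0000) / (-9) = -1.0000
  x_2 = (-11 - (4)·0.0000 - (-1)·0.0000 - (1)·0.0000) / (7) = -1.5714
  x_3 = (1 - (-1)·0.0000 - (-4)·0.0000 - (-1)·0.0000) / (7) = 0.1429
  x_4 = (-9 - (-4)·0.0000 - (-2)·0.0000 - (-1)·0.0000) / (-10) = 0.9000
Iteration 2:
  x_1 = (9 - (-1)·-1.5714 - (3)·0.1429 - (-1)·0.9000) / (-9) = -0.8778
  x_2 = (-11 - (4)·-1.0000 - (-1)·0.1429 - (1)·0.9000) / (7) = -1.1082
  x_3 = (1 - (-1)·-1.0000 - (-4)·-1.5714 - (-1)·0.9000) / (7) = -0.7694
  x_4 = (-9 - (-4)·-1.0000 - (-2)·-1.5714 - (-1)·0.1429) / (-10) = 1.6000
Residual b − A·x = (3.8998, -2.1008, 2.6752, 0.5030); ∞-norm = 3.8998

3.8998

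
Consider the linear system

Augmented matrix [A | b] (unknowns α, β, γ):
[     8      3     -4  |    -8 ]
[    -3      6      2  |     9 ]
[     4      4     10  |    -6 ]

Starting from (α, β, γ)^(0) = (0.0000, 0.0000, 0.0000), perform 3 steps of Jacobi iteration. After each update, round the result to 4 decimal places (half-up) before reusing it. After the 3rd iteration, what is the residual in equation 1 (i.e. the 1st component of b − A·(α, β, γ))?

Iteration 1:
  α = (-8 - (3)·0.0000 - (-4)·0.0000) / (8) = -1.0000
  β = (9 - (-3)·0.0000 - (2)·0.0000) / (6) = 1.5000
  γ = (-6 - (4)·0.0000 - (4)·0.0000) / (10) = -0.6000
Iteration 2:
  α = (-8 - (3)·1.5000 - (-4)·-0.6000) / (8) = -1.8625
  β = (9 - (-3)·-1.0000 - (2)·-0.6000) / (6) = 1.2000
  γ = (-6 - (4)·-1.0000 - (4)·1.5000) / (10) = -0.8000
Iteration 3:
  α = (-8 - (3)·1.2000 - (-4)·-0.8000) / (8) = -1.8500
  β = (9 - (-3)·-1.8625 - (2)·-0.8000) / (6) = 0.8354
  γ = (-6 - (4)·-1.8625 - (4)·1.2000) / (10) = -0.3350
Residual b − A·x = (2.9538, -0.8924, 1.4084)

2.9538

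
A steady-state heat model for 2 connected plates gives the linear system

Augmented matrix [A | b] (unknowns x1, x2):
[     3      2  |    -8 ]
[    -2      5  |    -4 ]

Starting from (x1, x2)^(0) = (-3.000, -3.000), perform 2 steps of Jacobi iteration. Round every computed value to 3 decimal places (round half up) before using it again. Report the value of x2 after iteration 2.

-1.067

Iteration 1:
  x1 = (-8 - (2)·-3.000) / (3) = -0.667
  x2 = (-4 - (-2)·-3.000) / (5) = -2.000
Iteration 2:
  x1 = (-8 - (2)·-2.000) / (3) = -1.333
  x2 = (-4 - (-2)·-0.667) / (5) = -1.067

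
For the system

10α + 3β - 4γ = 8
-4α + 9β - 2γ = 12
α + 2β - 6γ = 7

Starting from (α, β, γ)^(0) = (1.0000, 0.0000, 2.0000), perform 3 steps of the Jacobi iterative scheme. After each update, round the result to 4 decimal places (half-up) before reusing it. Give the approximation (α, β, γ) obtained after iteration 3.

Iteration 1:
  α = (8 - (3)·0.0000 - (-4)·2.0000) / (10) = 1.6000
  β = (12 - (-4)·1.0000 - (-2)·2.0000) / (9) = 2.2222
  γ = (7 - (1)·1.0000 - (2)·0.0000) / (-6) = -1.0000
Iteration 2:
  α = (8 - (3)·2.2222 - (-4)·-1.0000) / (10) = -0.2667
  β = (12 - (-4)·1.6000 - (-2)·-1.0000) / (9) = 1.8222
  γ = (7 - (1)·1.6000 - (2)·2.2222) / (-6) = -0.1593
Iteration 3:
  α = (8 - (3)·1.8222 - (-4)·-0.1593) / (10) = 0.1896
  β = (12 - (-4)·-0.2667 - (-2)·-0.1593) / (9) = 1.1794
  γ = (7 - (1)·-0.2667 - (2)·1.8222) / (-6) = -0.6037

(0.1896, 1.1794, -0.6037)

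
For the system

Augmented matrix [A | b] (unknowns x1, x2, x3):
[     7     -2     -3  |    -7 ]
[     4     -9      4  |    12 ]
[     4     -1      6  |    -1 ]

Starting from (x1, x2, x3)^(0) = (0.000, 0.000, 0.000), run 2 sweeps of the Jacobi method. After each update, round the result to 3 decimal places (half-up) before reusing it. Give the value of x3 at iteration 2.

Iteration 1:
  x1 = (-7 - (-2)·0.000 - (-3)·0.000) / (7) = -1.000
  x2 = (12 - (4)·0.000 - (4)·0.000) / (-9) = -1.333
  x3 = (-1 - (4)·0.000 - (-1)·0.000) / (6) = -0.167
Iteration 2:
  x1 = (-7 - (-2)·-1.333 - (-3)·-0.167) / (7) = -1.452
  x2 = (12 - (4)·-1.000 - (4)·-0.167) / (-9) = -1.852
  x3 = (-1 - (4)·-1.000 - (-1)·-1.333) / (6) = 0.278

0.278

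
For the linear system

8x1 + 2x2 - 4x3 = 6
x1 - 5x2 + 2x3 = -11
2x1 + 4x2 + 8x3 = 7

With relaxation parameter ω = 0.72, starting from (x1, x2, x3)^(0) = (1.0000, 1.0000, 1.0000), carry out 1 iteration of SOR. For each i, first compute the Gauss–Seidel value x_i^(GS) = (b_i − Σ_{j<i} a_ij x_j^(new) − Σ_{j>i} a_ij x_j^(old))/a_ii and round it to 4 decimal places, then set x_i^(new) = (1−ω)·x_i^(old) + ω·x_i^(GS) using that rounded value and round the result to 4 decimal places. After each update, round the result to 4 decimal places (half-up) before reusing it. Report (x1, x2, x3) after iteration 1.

Iteration 1:
  x1: GS value = (6 - (2)·1.0000 - (-4)·1.0000) / (8) = 1.0000;  x1 ← (1−ω)·1.0000 + ω·1.0000 = 1.0000
  x2: GS value = (-11 - (1)·1.0000 - (2)·1.0000) / (-5) = 2.8000;  x2 ← (1−ω)·1.0000 + ω·2.8000 = 2.2960
  x3: GS value = (7 - (2)·1.0000 - (4)·2.2960) / (8) = -0.5230;  x3 ← (1−ω)·1.0000 + ω·-0.5230 = -0.0966

(1.0000, 2.2960, -0.0966)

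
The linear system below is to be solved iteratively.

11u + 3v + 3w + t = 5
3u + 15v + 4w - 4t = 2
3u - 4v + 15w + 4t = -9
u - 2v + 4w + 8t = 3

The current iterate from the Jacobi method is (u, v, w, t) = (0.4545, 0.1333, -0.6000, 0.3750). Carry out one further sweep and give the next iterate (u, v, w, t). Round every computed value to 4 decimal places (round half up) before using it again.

One sweep:
  u = (5 - (3)·0.1333 - (3)·-0.6000 - (1)·0.3750) / (11) = 0.5477
  v = (2 - (3)·0.4545 - (4)·-0.6000 - (-4)·0.3750) / (15) = 0.3024
  w = (-9 - (3)·0.4545 - (-4)·0.1333 - (4)·0.3750) / (15) = -0.7554
  t = (3 - (1)·0.4545 - (-2)·0.1333 - (4)·-0.6000) / (8) = 0.6515

(0.5477, 0.3024, -0.7554, 0.6515)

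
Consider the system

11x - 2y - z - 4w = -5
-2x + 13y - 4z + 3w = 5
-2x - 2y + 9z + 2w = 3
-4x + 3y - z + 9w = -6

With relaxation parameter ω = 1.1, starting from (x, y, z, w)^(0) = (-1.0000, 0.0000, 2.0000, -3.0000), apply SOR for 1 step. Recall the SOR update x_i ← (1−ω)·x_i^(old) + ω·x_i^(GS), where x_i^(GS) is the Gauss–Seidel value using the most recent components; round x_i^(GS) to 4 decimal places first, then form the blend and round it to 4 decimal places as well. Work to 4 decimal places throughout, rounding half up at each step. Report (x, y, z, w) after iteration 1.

(-1.4000, 1.6246, 0.9549, -1.5967)

Iteration 1:
  x: GS value = (-5 - (-2)·0.0000 - (-1)·2.0000 - (-4)·-3.0000) / (11) = -1.3636;  x ← (1−ω)·-1.0000 + ω·-1.3636 = -1.4000
  y: GS value = (5 - (-2)·-1.4000 - (-4)·2.0000 - (3)·-3.0000) / (13) = 1.4769;  y ← (1−ω)·0.0000 + ω·1.4769 = 1.6246
  z: GS value = (3 - (-2)·-1.4000 - (-2)·1.6246 - (2)·-3.0000) / (9) = 1.0499;  z ← (1−ω)·2.0000 + ω·1.0499 = 0.9549
  w: GS value = (-6 - (-4)·-1.4000 - (3)·1.6246 - (-1)·0.9549) / (9) = -1.7243;  w ← (1−ω)·-3.0000 + ω·-1.7243 = -1.5967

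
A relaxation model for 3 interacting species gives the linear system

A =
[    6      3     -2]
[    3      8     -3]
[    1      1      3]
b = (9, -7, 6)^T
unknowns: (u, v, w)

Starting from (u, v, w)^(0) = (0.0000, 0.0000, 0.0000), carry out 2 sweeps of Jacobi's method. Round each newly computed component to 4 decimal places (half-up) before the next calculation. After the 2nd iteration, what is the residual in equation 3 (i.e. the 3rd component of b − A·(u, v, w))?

Iteration 1:
  u = (9 - (3)·0.0000 - (-2)·0.0000) / (6) = 1.5000
  v = (-7 - (3)·0.0000 - (-3)·0.0000) / (8) = -0.8750
  w = (6 - (1)·0.0000 - (1)·0.0000) / (3) = 2.0000
Iteration 2:
  u = (9 - (3)·-0.8750 - (-2)·2.0000) / (6) = 2.6042
  v = (-7 - (3)·1.5000 - (-3)·2.0000) / (8) = -0.6875
  w = (6 - (1)·1.5000 - (1)·-0.8750) / (3) = 1.7917
Residual b − A·x = (-0.9793, -3.9375, -1.2918)

-1.2918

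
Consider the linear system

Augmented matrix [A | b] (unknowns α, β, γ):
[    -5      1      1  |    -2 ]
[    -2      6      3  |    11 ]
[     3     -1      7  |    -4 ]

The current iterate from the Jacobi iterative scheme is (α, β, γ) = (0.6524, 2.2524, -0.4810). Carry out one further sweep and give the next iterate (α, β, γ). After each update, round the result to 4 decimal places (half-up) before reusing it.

One sweep:
  α = (-2 - (1)·2.2524 - (1)·-0.4810) / (-5) = 0.7543
  β = (11 - (-2)·0.6524 - (3)·-0.4810) / (6) = 2.2913
  γ = (-4 - (3)·0.6524 - (-1)·2.2524) / (7) = -0.5293

(0.7543, 2.2913, -0.5293)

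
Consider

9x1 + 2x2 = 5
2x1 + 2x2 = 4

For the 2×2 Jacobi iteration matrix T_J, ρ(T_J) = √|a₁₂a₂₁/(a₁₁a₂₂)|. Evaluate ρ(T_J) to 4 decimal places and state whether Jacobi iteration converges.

0.4714

a₁₂a₂₁/(a₁₁a₂₂) = (2)·(2) / ((9)·(2)) = 0.222222
ρ = √|0.222222| = √0.222222 = 0.4714
ρ < 1, so Jacobi converges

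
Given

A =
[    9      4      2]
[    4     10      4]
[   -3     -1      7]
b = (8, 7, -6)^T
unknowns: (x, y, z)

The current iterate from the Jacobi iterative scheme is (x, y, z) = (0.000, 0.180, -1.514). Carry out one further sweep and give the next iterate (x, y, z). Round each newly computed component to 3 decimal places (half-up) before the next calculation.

(1.145, 1.306, -0.831)

One sweep:
  x = (8 - (4)·0.180 - (2)·-1.514) / (9) = 1.145
  y = (7 - (4)·0.000 - (4)·-1.514) / (10) = 1.306
  z = (-6 - (-3)·0.000 - (-1)·0.180) / (7) = -0.831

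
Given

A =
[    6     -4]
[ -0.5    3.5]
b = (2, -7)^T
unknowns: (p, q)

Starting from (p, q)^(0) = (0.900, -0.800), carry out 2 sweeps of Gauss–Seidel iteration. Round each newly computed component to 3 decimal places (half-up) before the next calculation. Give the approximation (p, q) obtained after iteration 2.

(-1.019, -2.146)

Iteration 1:
  p = (2 - (-4)·-0.800) / (6) = -0.200
  q = (-7 - (-0.5)·-0.200) / (3.5) = -2.029
Iteration 2:
  p = (2 - (-4)·-2.029) / (6) = -1.019
  q = (-7 - (-0.5)·-1.019) / (3.5) = -2.146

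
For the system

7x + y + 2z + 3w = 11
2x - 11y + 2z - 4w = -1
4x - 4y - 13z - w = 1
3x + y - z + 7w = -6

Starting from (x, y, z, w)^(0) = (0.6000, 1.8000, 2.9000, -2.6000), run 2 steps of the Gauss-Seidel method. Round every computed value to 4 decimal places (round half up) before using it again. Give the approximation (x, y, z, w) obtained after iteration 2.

Iteration 1:
  x = (11 - (1)·1.8000 - (2)·2.9000 - (3)·-2.6000) / (7) = 1.6000
  y = (-1 - (2)·1.6000 - (2)·2.9000 - (-4)·-2.6000) / (-11) = 1.8545
  z = (1 - (4)·1.6000 - (-4)·1.8545 - (-1)·-2.6000) / (-13) = 0.0448
  w = (-6 - (3)·1.6000 - (1)·1.8545 - (-1)·0.0448) / (7) = -1.8014
Iteration 2:
  x = (11 - (1)·1.8545 - (2)·0.0448 - (3)·-1.8014) / (7) = 2.0657
  y = (-1 - (2)·2.0657 - (2)·0.0448 - (-4)·-1.8014) / (-11) = 1.1297
  z = (1 - (4)·2.0657 - (-4)·1.1297 - (-1)·-1.8014) / (-13) = 0.3496
  w = (-6 - (3)·2.0657 - (1)·1.1297 - (-1)·0.3496) / (7) = -1.8539

(2.0657, 1.1297, 0.3496, -1.8539)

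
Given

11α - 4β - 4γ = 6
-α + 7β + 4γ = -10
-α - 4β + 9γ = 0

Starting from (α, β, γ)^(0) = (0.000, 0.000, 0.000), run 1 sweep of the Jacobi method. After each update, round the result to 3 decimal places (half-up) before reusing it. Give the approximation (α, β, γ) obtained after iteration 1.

(0.545, -1.429, 0.000)

Iteration 1:
  α = (6 - (-4)·0.000 - (-4)·0.000) / (11) = 0.545
  β = (-10 - (-1)·0.000 - (4)·0.000) / (7) = -1.429
  γ = (0 - (-1)·0.000 - (-4)·0.000) / (9) = 0.000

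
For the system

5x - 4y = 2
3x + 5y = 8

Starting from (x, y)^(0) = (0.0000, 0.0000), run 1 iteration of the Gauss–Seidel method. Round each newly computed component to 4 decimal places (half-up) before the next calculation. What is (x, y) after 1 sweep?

Iteration 1:
  x = (2 - (-4)·0.0000) / (5) = 0.4000
  y = (8 - (3)·0.4000) / (5) = 1.3600

(0.4000, 1.3600)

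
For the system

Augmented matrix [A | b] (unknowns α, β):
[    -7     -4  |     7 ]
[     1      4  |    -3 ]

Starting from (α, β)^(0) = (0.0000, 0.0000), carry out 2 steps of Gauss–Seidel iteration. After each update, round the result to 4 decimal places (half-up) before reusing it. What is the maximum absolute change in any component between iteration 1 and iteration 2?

0.2857

Iteration 1:
  α = (7 - (-4)·0.0000) / (-7) = -1.0000
  β = (-3 - (1)·-1.0000) / (4) = -0.5000
Iteration 2:
  α = (7 - (-4)·-0.5000) / (-7) = -0.7143
  β = (-3 - (1)·-0.7143) / (4) = -0.5714
Change: (0.2857, -0.0714) → max |·| = 0.2857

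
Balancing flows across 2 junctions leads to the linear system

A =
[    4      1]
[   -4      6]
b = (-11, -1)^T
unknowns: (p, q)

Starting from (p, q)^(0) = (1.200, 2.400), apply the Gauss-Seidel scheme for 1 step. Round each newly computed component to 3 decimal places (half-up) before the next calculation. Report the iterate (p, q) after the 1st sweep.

Iteration 1:
  p = (-11 - (1)·2.400) / (4) = -3.350
  q = (-1 - (-4)·-3.350) / (6) = -2.400

(-3.350, -2.400)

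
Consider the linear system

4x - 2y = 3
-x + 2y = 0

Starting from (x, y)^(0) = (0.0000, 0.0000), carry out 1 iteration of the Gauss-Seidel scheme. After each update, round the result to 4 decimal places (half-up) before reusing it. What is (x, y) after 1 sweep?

Iteration 1:
  x = (3 - (-2)·0.0000) / (4) = 0.7500
  y = (0 - (-1)·0.7500) / (2) = 0.3750

(0.7500, 0.3750)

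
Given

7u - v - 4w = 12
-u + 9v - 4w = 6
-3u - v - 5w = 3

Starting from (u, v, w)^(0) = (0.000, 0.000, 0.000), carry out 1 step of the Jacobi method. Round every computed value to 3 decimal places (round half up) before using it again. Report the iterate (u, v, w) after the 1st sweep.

(1.714, 0.667, -0.600)

Iteration 1:
  u = (12 - (-1)·0.000 - (-4)·0.000) / (7) = 1.714
  v = (6 - (-1)·0.000 - (-4)·0.000) / (9) = 0.667
  w = (3 - (-3)·0.000 - (-1)·0.000) / (-5) = -0.600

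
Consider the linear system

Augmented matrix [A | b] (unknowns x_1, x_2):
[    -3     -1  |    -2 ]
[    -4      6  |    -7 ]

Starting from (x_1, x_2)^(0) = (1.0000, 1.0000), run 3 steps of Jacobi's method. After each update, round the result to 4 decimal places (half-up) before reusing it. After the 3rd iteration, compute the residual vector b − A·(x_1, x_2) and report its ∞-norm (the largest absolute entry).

Iteration 1:
  x_1 = (-2 - (-1)·1.0000) / (-3) = 0.3333
  x_2 = (-7 - (-4)·1.0000) / (6) = -0.5000
Iteration 2:
  x_1 = (-2 - (-1)·-0.5000) / (-3) = 0.8333
  x_2 = (-7 - (-4)·0.3333) / (6) = -0.9445
Iteration 3:
  x_1 = (-2 - (-1)·-0.9445) / (-3) = 0.9815
  x_2 = (-7 - (-4)·0.8333) / (6) = -0.6111
Residual b − A·x = (0.3334, 0.5926); ∞-norm = 0.5926

0.5926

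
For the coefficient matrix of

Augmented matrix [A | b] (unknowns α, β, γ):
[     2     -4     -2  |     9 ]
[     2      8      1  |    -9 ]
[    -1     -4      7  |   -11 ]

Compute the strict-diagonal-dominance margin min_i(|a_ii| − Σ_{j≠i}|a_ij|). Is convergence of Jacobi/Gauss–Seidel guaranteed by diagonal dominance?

-4

row 1: |2| − (4+2) = -4
row 2: |8| − (2+1) = 5
row 3: |7| − (1+4) = 2
minimum over rows = -4 → not strictly diagonally dominant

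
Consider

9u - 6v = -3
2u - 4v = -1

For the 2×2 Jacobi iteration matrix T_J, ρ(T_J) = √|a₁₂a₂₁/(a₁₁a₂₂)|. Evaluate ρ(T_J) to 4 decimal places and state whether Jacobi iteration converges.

0.5774

a₁₂a₂₁/(a₁₁a₂₂) = (-6)·(2) / ((9)·(-4)) = 0.333333
ρ = √|0.333333| = √0.333333 = 0.5774
ρ < 1, so Jacobi converges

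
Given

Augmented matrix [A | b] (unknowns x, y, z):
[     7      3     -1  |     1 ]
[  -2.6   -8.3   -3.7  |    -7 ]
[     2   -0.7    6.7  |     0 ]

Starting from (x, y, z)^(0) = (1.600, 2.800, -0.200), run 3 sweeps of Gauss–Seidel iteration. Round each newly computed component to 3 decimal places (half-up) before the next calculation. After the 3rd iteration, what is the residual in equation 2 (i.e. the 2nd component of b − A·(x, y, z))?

-0.180

Iteration 1:
  x = (1 - (3)·2.800 - (-1)·-0.200) / (7) = -1.086
  y = (-7 - (-2.6)·-1.086 - (-3.7)·-0.200) / (-8.3) = 1.273
  z = (0 - (2)·-1.086 - (-0.7)·1.273) / (6.7) = 0.457
Iteration 2:
  x = (1 - (3)·1.273 - (-1)·0.457) / (7) = -0.337
  y = (-7 - (-2.6)·-0.337 - (-3.7)·0.457) / (-8.3) = 0.745
  z = (0 - (2)·-0.337 - (-0.7)·0.745) / (6.7) = 0.178
Iteration 3:
  x = (1 - (3)·0.745 - (-1)·0.178) / (7) = -0.151
  y = (-7 - (-2.6)·-0.151 - (-3.7)·0.178) / (-8.3) = 0.811
  z = (0 - (2)·-0.151 - (-0.7)·0.811) / (6.7) = 0.130
Residual b − A·x = (-0.246, -0.180, -0.001)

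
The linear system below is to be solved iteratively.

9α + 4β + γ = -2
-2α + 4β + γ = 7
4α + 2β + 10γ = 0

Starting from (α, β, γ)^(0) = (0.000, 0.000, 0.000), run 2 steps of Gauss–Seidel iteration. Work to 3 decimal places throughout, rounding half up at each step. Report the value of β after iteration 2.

1.348

Iteration 1:
  α = (-2 - (4)·0.000 - (1)·0.000) / (9) = -0.222
  β = (7 - (-2)·-0.222 - (1)·0.000) / (4) = 1.639
  γ = (0 - (4)·-0.222 - (2)·1.639) / (10) = -0.239
Iteration 2:
  α = (-2 - (4)·1.639 - (1)·-0.239) / (9) = -0.924
  β = (7 - (-2)·-0.924 - (1)·-0.239) / (4) = 1.348
  γ = (0 - (4)·-0.924 - (2)·1.348) / (10) = 0.100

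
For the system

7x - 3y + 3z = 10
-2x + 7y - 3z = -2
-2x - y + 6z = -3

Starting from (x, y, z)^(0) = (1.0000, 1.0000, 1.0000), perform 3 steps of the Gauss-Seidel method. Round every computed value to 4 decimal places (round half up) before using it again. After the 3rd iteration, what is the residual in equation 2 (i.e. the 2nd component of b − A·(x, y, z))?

Iteration 1:
  x = (10 - (-3)·1.0000 - (3)·1.0000) / (7) = 1.4286
  y = (-2 - (-2)·1.4286 - (-3)·1.0000) / (7) = 0.5510
  z = (-3 - (-2)·1.4286 - (-1)·0.5510) / (6) = 0.0680
Iteration 2:
  x = (10 - (-3)·0.5510 - (3)·0.0680) / (7) = 1.6356
  y = (-2 - (-2)·1.6356 - (-3)·0.0680) / (7) = 0.2107
  z = (-3 - (-2)·1.6356 - (-1)·0.2107) / (6) = 0.0803
Iteration 3:
  x = (10 - (-3)·0.2107 - (3)·0.0803) / (7) = 1.4845
  y = (-2 - (-2)·1.4845 - (-3)·0.0803) / (7) = 0.1728
  z = (-3 - (-2)·1.4845 - (-1)·0.1728) / (6) = 0.0236
Residual b − A·x = (0.0561, -0.1698, 0.0002)

-0.1698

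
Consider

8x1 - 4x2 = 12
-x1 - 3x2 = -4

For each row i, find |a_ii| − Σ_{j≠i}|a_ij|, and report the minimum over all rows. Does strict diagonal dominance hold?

2

row 1: |8| − (4) = 4
row 2: |-3| − (1) = 2
minimum over rows = 2 → strictly diagonally dominant (convergence guaranteed)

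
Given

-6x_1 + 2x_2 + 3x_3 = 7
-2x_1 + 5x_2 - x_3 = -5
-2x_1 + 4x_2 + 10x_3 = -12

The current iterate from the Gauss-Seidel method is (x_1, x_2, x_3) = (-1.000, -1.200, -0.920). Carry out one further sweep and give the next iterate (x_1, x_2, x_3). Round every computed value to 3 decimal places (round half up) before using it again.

(-2.027, -1.995, -0.807)

One sweep:
  x_1 = (7 - (2)·-1.200 - (3)·-0.920) / (-6) = -2.027
  x_2 = (-5 - (-2)·-2.027 - (-1)·-0.920) / (5) = -1.995
  x_3 = (-12 - (-2)·-2.027 - (4)·-1.995) / (10) = -0.807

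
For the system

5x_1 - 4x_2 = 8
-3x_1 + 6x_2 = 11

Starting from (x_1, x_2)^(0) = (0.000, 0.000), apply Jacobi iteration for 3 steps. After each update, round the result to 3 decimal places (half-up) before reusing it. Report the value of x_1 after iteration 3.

3.706

Iteration 1:
  x_1 = (8 - (-4)·0.000) / (5) = 1.600
  x_2 = (11 - (-3)·0.000) / (6) = 1.833
Iteration 2:
  x_1 = (8 - (-4)·1.833) / (5) = 3.066
  x_2 = (11 - (-3)·1.600) / (6) = 2.633
Iteration 3:
  x_1 = (8 - (-4)·2.633) / (5) = 3.706
  x_2 = (11 - (-3)·3.066) / (6) = 3.366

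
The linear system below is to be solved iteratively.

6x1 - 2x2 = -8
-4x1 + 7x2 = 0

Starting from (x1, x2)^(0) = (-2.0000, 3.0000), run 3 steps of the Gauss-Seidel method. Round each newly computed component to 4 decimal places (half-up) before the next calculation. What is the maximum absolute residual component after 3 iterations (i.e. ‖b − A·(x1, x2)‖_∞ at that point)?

0.2314

Iteration 1:
  x1 = (-8 - (-2)·3.0000) / (6) = -0.3333
  x2 = (0 - (-4)·-0.3333) / (7) = -0.1905
Iteration 2:
  x1 = (-8 - (-2)·-0.1905) / (6) = -1.3968
  x2 = (0 - (-4)·-1.3968) / (7) = -0.7982
Iteration 3:
  x1 = (-8 - (-2)·-0.7982) / (6) = -1.5994
  x2 = (0 - (-4)·-1.5994) / (7) = -0.9139
Residual b − A·x = (-0.2314, -0.0003); ∞-norm = 0.2314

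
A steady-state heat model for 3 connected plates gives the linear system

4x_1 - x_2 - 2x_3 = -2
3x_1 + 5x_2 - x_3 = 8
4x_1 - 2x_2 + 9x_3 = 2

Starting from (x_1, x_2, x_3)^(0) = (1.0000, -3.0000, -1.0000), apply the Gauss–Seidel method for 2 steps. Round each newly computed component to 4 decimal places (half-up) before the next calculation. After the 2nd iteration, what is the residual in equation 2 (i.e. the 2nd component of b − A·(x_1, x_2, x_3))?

-1.4093

Iteration 1:
  x_1 = (-2 - (-1)·-3.0000 - (-2)·-1.0000) / (4) = -1.7500
  x_2 = (8 - (3)·-1.7500 - (-1)·-1.0000) / (5) = 2.4500
  x_3 = (2 - (4)·-1.7500 - (-2)·2.4500) / (9) = 1.5444
Iteration 2:
  x_1 = (-2 - (-1)·2.4500 - (-2)·1.5444) / (4) = 0.8847
  x_2 = (8 - (3)·0.8847 - (-1)·1.5444) / (5) = 1.3781
  x_3 = (2 - (4)·0.8847 - (-2)·1.3781) / (9) = 0.1353
Residual b − A·x = (-3.8901, -1.4093, -0.0003)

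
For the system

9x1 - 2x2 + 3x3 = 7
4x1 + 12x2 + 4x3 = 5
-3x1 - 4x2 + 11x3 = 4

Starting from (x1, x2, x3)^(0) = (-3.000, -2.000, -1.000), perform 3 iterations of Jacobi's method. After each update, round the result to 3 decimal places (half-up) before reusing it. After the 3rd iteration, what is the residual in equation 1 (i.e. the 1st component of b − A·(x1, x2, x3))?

Iteration 1:
  x1 = (7 - (-2)·-2.000 - (3)·-1.000) / (9) = 0.667
  x2 = (5 - (4)·-3.000 - (4)·-1.000) / (12) = 1.750
  x3 = (4 - (-3)·-3.000 - (-4)·-2.000) / (11) = -1.182
Iteration 2:
  x1 = (7 - (-2)·1.750 - (3)·-1.182) / (9) = 1.561
  x2 = (5 - (4)·0.667 - (4)·-1.182) / (12) = 0.588
  x3 = (4 - (-3)·0.667 - (-4)·1.750) / (11) = 1.182
Iteration 3:
  x1 = (7 - (-2)·0.588 - (3)·1.182) / (9) = 0.514
  x2 = (5 - (4)·1.561 - (4)·1.182) / (12) = -0.498
  x3 = (4 - (-3)·1.561 - (-4)·0.588) / (11) = 1.003
Residual b − A·x = (-1.631, 4.908, -7.483)

-1.631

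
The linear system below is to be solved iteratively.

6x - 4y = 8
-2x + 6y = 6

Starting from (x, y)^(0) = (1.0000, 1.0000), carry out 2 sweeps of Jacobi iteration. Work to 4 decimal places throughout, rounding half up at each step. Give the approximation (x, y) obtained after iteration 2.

Iteration 1:
  x = (8 - (-4)·1.0000) / (6) = 2.0000
  y = (6 - (-2)·1.0000) / (6) = 1.3333
Iteration 2:
  x = (8 - (-4)·1.3333) / (6) = 2.2222
  y = (6 - (-2)·2.0000) / (6) = 1.6667

(2.2222, 1.6667)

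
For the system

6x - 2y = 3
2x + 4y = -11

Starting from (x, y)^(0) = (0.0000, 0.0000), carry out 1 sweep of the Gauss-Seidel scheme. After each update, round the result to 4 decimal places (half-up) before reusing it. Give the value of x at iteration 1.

Iteration 1:
  x = (3 - (-2)·0.0000) / (6) = 0.5000
  y = (-11 - (2)·0.5000) / (4) = -3.0000

0.5000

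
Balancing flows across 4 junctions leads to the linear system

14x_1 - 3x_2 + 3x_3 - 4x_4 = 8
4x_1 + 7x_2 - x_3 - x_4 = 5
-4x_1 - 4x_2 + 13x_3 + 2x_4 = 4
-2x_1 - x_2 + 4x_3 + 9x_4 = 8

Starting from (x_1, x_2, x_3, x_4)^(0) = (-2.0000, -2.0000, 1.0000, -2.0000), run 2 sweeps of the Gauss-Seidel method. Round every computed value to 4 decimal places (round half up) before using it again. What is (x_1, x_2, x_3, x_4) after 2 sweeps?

(0.7745, 0.4493, 0.6017, 0.8435)

Iteration 1:
  x_1 = (8 - (-3)·-2.0000 - (3)·1.0000 - (-4)·-2.0000) / (14) = -0.6429
  x_2 = (5 - (4)·-0.6429 - (-1)·1.0000 - (-1)·-2.0000) / (7) = 0.9388
  x_3 = (4 - (-4)·-0.6429 - (-4)·0.9388 - (2)·-2.0000) / (13) = 0.7064
  x_4 = (8 - (-2)·-0.6429 - (-1)·0.9388 - (4)·0.7064) / (9) = 0.5364
Iteration 2:
  x_1 = (8 - (-3)·0.9388 - (3)·0.7064 - (-4)·0.5364) / (14) = 0.7745
  x_2 = (5 - (4)·0.7745 - (-1)·0.7064 - (-1)·0.5364) / (7) = 0.4493
  x_3 = (4 - (-4)·0.7745 - (-4)·0.4493 - (2)·0.5364) / (13) = 0.6017
  x_4 = (8 - (-2)·0.7745 - (-1)·0.4493 - (4)·0.6017) / (9) = 0.8435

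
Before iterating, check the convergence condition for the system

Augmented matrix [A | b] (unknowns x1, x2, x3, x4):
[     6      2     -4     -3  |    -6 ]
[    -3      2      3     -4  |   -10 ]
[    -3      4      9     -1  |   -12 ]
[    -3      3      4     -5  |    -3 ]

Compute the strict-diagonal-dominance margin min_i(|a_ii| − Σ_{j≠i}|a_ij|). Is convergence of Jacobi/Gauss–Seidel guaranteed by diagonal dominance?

-8

row 1: |6| − (2+4+3) = -3
row 2: |2| − (3+3+4) = -8
row 3: |9| − (3+4+1) = 1
row 4: |-5| − (3+3+4) = -5
minimum over rows = -8 → not strictly diagonally dominant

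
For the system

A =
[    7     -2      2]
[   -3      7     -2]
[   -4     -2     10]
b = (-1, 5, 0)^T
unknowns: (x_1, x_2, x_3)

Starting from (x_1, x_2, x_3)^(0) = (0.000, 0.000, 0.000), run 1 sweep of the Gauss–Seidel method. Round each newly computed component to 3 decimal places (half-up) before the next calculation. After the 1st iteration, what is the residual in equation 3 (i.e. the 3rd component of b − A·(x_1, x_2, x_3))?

0.004

Iteration 1:
  x_1 = (-1 - (-2)·0.000 - (2)·0.000) / (7) = -0.143
  x_2 = (5 - (-3)·-0.143 - (-2)·0.000) / (7) = 0.653
  x_3 = (0 - (-4)·-0.143 - (-2)·0.653) / (10) = 0.073
Residual b − A·x = (1.161, 0.146, 0.004)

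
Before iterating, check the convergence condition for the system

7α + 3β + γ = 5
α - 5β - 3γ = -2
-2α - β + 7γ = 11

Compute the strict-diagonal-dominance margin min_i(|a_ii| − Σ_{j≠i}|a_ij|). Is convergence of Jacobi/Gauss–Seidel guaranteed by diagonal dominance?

1

row 1: |7| − (3+1) = 3
row 2: |-5| − (1+3) = 1
row 3: |7| − (2+1) = 4
minimum over rows = 1 → strictly diagonally dominant (convergence guaranteed)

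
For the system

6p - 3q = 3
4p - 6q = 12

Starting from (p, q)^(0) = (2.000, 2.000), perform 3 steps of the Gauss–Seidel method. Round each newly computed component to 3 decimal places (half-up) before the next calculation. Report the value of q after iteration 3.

-2.333

Iteration 1:
  p = (3 - (-3)·2.000) / (6) = 1.500
  q = (12 - (4)·1.500) / (-6) = -1.000
Iteration 2:
  p = (3 - (-3)·-1.000) / (6) = 0.000
  q = (12 - (4)·0.000) / (-6) = -2.000
Iteration 3:
  p = (3 - (-3)·-2.000) / (6) = -0.500
  q = (12 - (4)·-0.500) / (-6) = -2.333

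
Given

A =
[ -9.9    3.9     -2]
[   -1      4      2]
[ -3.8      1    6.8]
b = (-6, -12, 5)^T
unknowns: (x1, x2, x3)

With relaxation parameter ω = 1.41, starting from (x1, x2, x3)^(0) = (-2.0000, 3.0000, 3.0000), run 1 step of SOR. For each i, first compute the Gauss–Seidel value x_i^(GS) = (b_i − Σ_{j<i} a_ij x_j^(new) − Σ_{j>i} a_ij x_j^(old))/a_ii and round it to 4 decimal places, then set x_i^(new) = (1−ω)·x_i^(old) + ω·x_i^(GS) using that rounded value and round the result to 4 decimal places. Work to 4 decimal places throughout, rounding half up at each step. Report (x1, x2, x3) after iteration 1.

Iteration 1:
  x1: GS value = (-6 - (3.9)·3.0000 - (-2)·3.0000) / (-9.9) = 1.1818;  x1 ← (1−ω)·-2.0000 + ω·1.1818 = 2.4863
  x2: GS value = (-12 - (-1)·2.4863 - (2)·3.0000) / (4) = -3.8784;  x2 ← (1−ω)·3.0000 + ω·-3.8784 = -6.6985
  x3: GS value = (5 - (-3.8)·2.4863 - (1)·-6.6985) / (6.8) = 3.1098;  x3 ← (1−ω)·3.0000 + ω·3.1098 = 3.1548

(2.4863, -6.6985, 3.1548)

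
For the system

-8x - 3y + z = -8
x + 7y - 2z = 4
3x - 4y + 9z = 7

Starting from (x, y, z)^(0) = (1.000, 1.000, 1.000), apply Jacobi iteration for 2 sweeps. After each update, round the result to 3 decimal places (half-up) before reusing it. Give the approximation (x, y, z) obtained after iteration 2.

Iteration 1:
  x = (-8 - (-3)·1.000 - (1)·1.000) / (-8) = 0.750
  y = (4 - (1)·1.000 - (-2)·1.000) / (7) = 0.714
  z = (7 - (3)·1.000 - (-4)·1.000) / (9) = 0.889
Iteration 2:
  x = (-8 - (-3)·0.714 - (1)·0.889) / (-8) = 0.843
  y = (4 - (1)·0.750 - (-2)·0.889) / (7) = 0.718
  z = (7 - (3)·0.750 - (-4)·0.714) / (9) = 0.845

(0.843, 0.718, 0.845)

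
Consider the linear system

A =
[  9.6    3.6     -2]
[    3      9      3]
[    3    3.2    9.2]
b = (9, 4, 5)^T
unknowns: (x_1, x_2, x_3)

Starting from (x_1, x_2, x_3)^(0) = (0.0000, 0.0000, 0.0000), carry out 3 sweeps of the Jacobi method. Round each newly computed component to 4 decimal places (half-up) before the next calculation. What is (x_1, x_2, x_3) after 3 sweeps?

(0.9733, 0.1220, 0.2723)

Iteration 1:
  x_1 = (9 - (3.6)·0.0000 - (-2)·0.0000) / (9.6) = 0.9375
  x_2 = (4 - (3)·0.0000 - (3)·0.0000) / (9) = 0.4444
  x_3 = (5 - (3)·0.0000 - (3.2)·0.0000) / (9.2) = 0.5435
Iteration 2:
  x_1 = (9 - (3.6)·0.4444 - (-2)·0.5435) / (9.6) = 0.8841
  x_2 = (4 - (3)·0.9375 - (3)·0.5435) / (9) = -0.0492
  x_3 = (5 - (3)·0.9375 - (3.2)·0.4444) / (9.2) = 0.0832
Iteration 3:
  x_1 = (9 - (3.6)·-0.0492 - (-2)·0.0832) / (9.6) = 0.9733
  x_2 = (4 - (3)·0.8841 - (3)·0.0832) / (9) = 0.1220
  x_3 = (5 - (3)·0.8841 - (3.2)·-0.0492) / (9.2) = 0.2723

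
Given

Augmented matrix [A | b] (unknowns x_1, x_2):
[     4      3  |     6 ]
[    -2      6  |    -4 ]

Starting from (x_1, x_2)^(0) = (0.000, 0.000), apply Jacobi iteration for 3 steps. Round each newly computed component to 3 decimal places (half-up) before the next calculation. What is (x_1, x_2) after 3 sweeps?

Iteration 1:
  x_1 = (6 - (3)·0.000) / (4) = 1.500
  x_2 = (-4 - (-2)·0.000) / (6) = -0.667
Iteration 2:
  x_1 = (6 - (3)·-0.667) / (4) = 2.000
  x_2 = (-4 - (-2)·1.500) / (6) = -0.167
Iteration 3:
  x_1 = (6 - (3)·-0.167) / (4) = 1.625
  x_2 = (-4 - (-2)·2.000) / (6) = 0.000

(1.625, 0.000)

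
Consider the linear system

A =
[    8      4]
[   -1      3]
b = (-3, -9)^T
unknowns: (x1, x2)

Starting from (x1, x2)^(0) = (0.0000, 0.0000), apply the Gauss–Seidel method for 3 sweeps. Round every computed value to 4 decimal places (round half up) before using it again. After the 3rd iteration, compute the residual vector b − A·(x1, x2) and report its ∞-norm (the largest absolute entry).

Iteration 1:
  x1 = (-3 - (4)·0.0000) / (8) = -0.3750
  x2 = (-9 - (-1)·-0.3750) / (3) = -3.1250
Iteration 2:
  x1 = (-3 - (4)·-3.1250) / (8) = 1.1875
  x2 = (-9 - (-1)·1.1875) / (3) = -2.6042
Iteration 3:
  x1 = (-3 - (4)·-2.6042) / (8) = 0.9271
  x2 = (-9 - (-1)·0.9271) / (3) = -2.6910
Residual b − A·x = (0.3472, 0.0001); ∞-norm = 0.3472

0.3472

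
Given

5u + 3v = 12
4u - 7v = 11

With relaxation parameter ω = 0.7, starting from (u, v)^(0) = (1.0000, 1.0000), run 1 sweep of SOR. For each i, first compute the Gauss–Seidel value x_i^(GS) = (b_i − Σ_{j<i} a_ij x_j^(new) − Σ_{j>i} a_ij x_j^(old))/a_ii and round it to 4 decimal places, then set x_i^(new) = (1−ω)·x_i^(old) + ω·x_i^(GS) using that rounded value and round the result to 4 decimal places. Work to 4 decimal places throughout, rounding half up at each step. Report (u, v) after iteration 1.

Iteration 1:
  u: GS value = (12 - (3)·1.0000) / (5) = 1.8000;  u ← (1−ω)·1.0000 + ω·1.8000 = 1.5600
  v: GS value = (11 - (4)·1.5600) / (-7) = -0.6800;  v ← (1−ω)·1.0000 + ω·-0.6800 = -0.1760

(1.5600, -0.1760)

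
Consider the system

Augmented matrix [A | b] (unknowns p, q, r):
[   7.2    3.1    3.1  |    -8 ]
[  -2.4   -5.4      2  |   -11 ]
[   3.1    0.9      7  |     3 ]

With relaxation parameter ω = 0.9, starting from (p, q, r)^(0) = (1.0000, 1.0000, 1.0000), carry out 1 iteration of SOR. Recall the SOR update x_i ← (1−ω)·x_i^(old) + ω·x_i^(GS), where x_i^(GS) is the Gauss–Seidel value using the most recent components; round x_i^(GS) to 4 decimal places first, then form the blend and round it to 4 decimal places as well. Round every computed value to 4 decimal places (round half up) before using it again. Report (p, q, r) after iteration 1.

Iteration 1:
  p: GS value = (-8 - (3.1)·1.0000 - (3.1)·1.0000) / (7.2) = -1.9722;  p ← (1−ω)·1.0000 + ω·-1.9722 = -1.6750
  q: GS value = (-11 - (-2.4)·-1.6750 - (2)·1.0000) / (-5.4) = 3.1519;  q ← (1−ω)·1.0000 + ω·3.1519 = 2.9367
  r: GS value = (3 - (3.1)·-1.6750 - (0.9)·2.9367) / (7) = 0.7928;  r ← (1−ω)·1.0000 + ω·0.7928 = 0.8135

(-1.6750, 2.9367, 0.8135)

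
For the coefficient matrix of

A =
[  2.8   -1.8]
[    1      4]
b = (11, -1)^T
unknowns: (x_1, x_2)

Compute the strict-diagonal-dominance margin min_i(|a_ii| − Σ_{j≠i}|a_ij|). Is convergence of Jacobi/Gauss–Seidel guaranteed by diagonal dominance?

1

row 1: |2.8| − (1.8) = 1
row 2: |4| − (1) = 3
minimum over rows = 1 → strictly diagonally dominant (convergence guaranteed)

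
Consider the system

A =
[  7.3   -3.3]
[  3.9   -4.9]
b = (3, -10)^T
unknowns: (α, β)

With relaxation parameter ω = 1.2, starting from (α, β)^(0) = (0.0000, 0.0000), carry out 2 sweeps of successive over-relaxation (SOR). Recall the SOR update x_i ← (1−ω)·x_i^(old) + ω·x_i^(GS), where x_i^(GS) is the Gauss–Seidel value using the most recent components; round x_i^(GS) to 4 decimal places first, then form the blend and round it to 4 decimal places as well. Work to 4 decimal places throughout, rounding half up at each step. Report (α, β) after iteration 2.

Iteration 1:
  α: GS value = (3 - (-3.3)·0.0000) / (7.3) = 0.4110;  α ← (1−ω)·0.0000 + ω·0.4110 = 0.4932
  β: GS value = (-10 - (3.9)·0.4932) / (-4.9) = 2.4334;  β ← (1−ω)·0.0000 + ω·2.4334 = 2.9201
Iteration 2:
  α: GS value = (3 - (-3.3)·2.9201) / (7.3) = 1.7310;  α ← (1−ω)·0.4932 + ω·1.7310 = 1.9786
  β: GS value = (-10 - (3.9)·1.9786) / (-4.9) = 3.6156;  β ← (1−ω)·2.9201 + ω·3.6156 = 3.7547

(1.9786, 3.7547)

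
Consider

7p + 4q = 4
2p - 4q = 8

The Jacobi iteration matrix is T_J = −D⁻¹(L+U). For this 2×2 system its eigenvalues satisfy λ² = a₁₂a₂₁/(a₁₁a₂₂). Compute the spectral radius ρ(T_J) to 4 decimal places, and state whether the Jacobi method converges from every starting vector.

0.5345

a₁₂a₂₁/(a₁₁a₂₂) = (4)·(2) / ((7)·(-4)) = -0.285714
ρ = √|-0.285714| = √0.285714 = 0.5345
ρ < 1, so Jacobi converges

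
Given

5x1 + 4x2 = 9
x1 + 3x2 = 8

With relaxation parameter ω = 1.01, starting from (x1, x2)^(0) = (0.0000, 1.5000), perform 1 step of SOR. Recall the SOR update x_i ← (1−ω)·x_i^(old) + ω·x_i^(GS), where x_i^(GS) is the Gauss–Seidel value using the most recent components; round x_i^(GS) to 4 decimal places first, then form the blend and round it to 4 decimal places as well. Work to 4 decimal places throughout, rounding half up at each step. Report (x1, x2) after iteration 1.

(0.6060, 2.4743)

Iteration 1:
  x1: GS value = (9 - (4)·1.5000) / (5) = 0.6000;  x1 ← (1−ω)·0.0000 + ω·0.6000 = 0.6060
  x2: GS value = (8 - (1)·0.6060) / (3) = 2.4647;  x2 ← (1−ω)·1.5000 + ω·2.4647 = 2.4743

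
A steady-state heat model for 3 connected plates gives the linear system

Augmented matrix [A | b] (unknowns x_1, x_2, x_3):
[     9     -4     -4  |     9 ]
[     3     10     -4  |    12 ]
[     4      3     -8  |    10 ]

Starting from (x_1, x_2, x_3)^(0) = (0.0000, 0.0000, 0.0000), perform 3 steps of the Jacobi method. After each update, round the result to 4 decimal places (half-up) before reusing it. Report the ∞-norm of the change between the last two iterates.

Iteration 1:
  x_1 = (9 - (-4)·0.0000 - (-4)·0.0000) / (9) = 1.0000
  x_2 = (12 - (3)·0.0000 - (-4)·0.0000) / (10) = 1.2000
  x_3 = (10 - (4)·0.0000 - (3)·0.0000) / (-8) = -1.2500
Iteration 2:
  x_1 = (9 - (-4)·1.2000 - (-4)·-1.2500) / (9) = 0.9778
  x_2 = (12 - (3)·1.0000 - (-4)·-1.2500) / (10) = 0.4000
  x_3 = (10 - (4)·1.0000 - (3)·1.2000) / (-8) = -0.3000
Iteration 3:
  x_1 = (9 - (-4)·0.4000 - (-4)·-0.3000) / (9) = 1.0444
  x_2 = (12 - (3)·0.9778 - (-4)·-0.3000) / (10) = 0.7867
  x_3 = (10 - (4)·0.9778 - (3)·0.4000) / (-8) = -0.6111
Change: (0.0666, 0.3867, -0.3111) → max |·| = 0.3867

0.3867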